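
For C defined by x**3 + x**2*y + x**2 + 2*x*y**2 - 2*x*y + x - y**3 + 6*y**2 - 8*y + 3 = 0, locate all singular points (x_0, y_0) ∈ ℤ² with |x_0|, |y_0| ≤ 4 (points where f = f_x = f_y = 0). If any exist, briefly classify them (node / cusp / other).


Singular points: {(-1, 1)}; classification: node.

Compute partial derivatives:
  f_x = 3*x**2 + 2*x*y + 2*x + 2*y**2 - 2*y + 1.
  f_y = x**2 + 4*x*y - 2*x - 3*y**2 + 12*y - 8.
Scan x_0 ∈ {−4, ..., 4}. For each x_0, f_y(x_0, y) is a polynomial in y; find its integer roots y ∈ {−4, ..., 4}, then test f_x and f at those candidates.
  x = -4: f_y(-4, y) = -3*y**2 - 4*y + 16; no integer root y with |y| ≤ 4.
  x = -3: f_y(-3, y) = 7 - 3*y**2; no integer root y with |y| ≤ 4.
  x = -2: f_y(-2, y) = -3*y**2 + 4*y; vanishes at y ∈ {0}. (-2, 0): f_x = 9 ≠ 0.
  x = -1: f_y(-1, y) = -3*y**2 + 8*y - 5; vanishes at y ∈ {1}. (-1, 1): f_x = 0, f = 0 — SINGULAR.
  x = 0: f_y(0, y) = -3*y**2 + 12*y - 8; no integer root y with |y| ≤ 4.
  x = 1: f_y(1, y) = -3*y**2 + 16*y - 9; no integer root y with |y| ≤ 4.
  x = 2: f_y(2, y) = -3*y**2 + 20*y - 8; no integer root y with |y| ≤ 4.
  x = 3: f_y(3, y) = -3*y**2 + 24*y - 5; no integer root y with |y| ≤ 4.
  x = 4: f_y(4, y) = -3*y**2 + 28*y; vanishes at y ∈ {0}. (4, 0): f_x = 57 ≠ 0.
Only singular point on the grid: (-1, 1).
Classify: substitute x = -1 + u, y = 1 + v and expand: f = u**3 + u**2*v - u**2 + 2*u*v**2 - v**3 + v**2.
No constant or linear terms (consistent with a singular point). Quadratic part: -u**2 + v**2. Cubic part: u**3 + u**2*v + 2*u*v**2 - v**3.
The quadratic part v**2 - u**2 = (v − u)(v + u) splits into two distinct linear factors, so there are two distinct tangent lines y − 1 = ±(x − -1) — this is a node (ordinary double point).
Classification: node.


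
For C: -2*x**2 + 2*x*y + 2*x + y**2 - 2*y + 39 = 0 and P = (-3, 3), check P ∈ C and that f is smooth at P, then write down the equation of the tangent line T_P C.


Tangent line at P: 20*x - 2*y + 66 = 0.

Step 1: f(-3, 3) = 0, so P lies on C.
Step 2: partial derivatives
  f_x(x, y) = -4*x + 2*y + 2, f_y(x, y) = 2*x + 2*y - 2.
  f_x(P) = 20, f_y(P) = -2 (gradient nonzero, so P is smooth).
Step 3: tangent line at P: 20·(x − -3) + -2·(y − 3) = 0.
Expanding: 20*x - 2*y + 66 = 0.


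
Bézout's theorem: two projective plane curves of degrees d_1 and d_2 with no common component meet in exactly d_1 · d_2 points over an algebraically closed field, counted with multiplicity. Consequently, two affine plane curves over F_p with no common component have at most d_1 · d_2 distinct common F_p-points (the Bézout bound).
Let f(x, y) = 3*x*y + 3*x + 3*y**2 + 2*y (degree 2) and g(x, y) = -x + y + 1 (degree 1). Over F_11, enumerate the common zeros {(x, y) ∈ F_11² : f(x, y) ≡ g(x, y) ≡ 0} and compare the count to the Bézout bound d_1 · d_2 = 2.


Common zeros: {(9, 8), (10, 9)}; count = 2; Bézout bound = 2.

deg(f) = 2, deg(g) = 1, so Bézout bound = 2.
Scan x ∈ F_11. For each x, list the y ∈ F_11 with f(x, y) ≡ 0 and those with g(x, y) ≡ 0 (mod 11); the common zeros in that column are the intersection.
  x = 0: f ≡ 0 at y ∈ {0, 3}; g ≡ 0 at y ∈ {10}; common: ∅.
  x = 1: f ≡ 0 at y ∈ {1}; g ≡ 0 at y ∈ {0}; common: ∅.
  x = 2: f ≡ 0 at y ∈ {5, 7}; g ≡ 0 at y ∈ {1}; common: ∅.
  x = 3: f ≡ 0 at y ∈ ∅; g ≡ 0 at y ∈ {2}; common: ∅.
  x = 4: f ≡ 0 at y ∈ ∅; g ≡ 0 at y ∈ {3}; common: ∅.
  x = 5: f ≡ 0 at y ∈ ∅; g ≡ 0 at y ∈ {4}; common: ∅.
  x = 6: f ≡ 0 at y ∈ ∅; g ≡ 0 at y ∈ {5}; common: ∅.
  x = 7: f ≡ 0 at y ∈ ∅; g ≡ 0 at y ∈ {6}; common: ∅.
  x = 8: f ≡ 0 at y ∈ {2, 4}; g ≡ 0 at y ∈ {7}; common: ∅.
  x = 9: f ≡ 0 at y ∈ {8}; g ≡ 0 at y ∈ {8}; common: {8}.
  x = 10: f ≡ 0 at y ∈ {6, 9}; g ≡ 0 at y ∈ {9}; common: {9}.
Collecting: common zeros = {(9, 8), (10, 9)}, so the count is 2.
Comparison with the Bézout bound: 2 ≤ 2 = deg(f)·deg(g), as expected for curves with no common component (the bound is attained).


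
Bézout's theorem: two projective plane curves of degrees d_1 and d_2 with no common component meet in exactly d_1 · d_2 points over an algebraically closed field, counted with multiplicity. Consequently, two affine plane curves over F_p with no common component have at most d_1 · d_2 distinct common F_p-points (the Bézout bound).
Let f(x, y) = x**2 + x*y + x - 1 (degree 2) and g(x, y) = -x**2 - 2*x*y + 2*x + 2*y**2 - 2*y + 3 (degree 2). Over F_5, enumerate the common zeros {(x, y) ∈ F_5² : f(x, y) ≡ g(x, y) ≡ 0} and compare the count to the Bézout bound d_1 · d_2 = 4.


Common zeros: {(1, 4)}; count = 1; Bézout bound = 4.

deg(f) = 2, deg(g) = 2, so Bézout bound = 4.
Scan x ∈ F_5. For each x, list the y ∈ F_5 with f(x, y) ≡ 0 and those with g(x, y) ≡ 0 (mod 5); the common zeros in that column are the intersection.
  x = 0: f ≡ 0 at y ∈ ∅; g ≡ 0 at y ∈ {3}; common: ∅.
  x = 1: f ≡ 0 at y ∈ {4}; g ≡ 0 at y ∈ {3, 4}; common: {4}.
  x = 2: f ≡ 0 at y ∈ {0}; g ≡ 0 at y ∈ ∅; common: ∅.
  x = 3: f ≡ 0 at y ∈ {3}; g ≡ 0 at y ∈ {0, 4}; common: ∅.
  x = 4: f ≡ 0 at y ∈ {4}; g ≡ 0 at y ∈ {0}; common: ∅.
Collecting: common zeros = {(1, 4)}, so the count is 1.
Comparison with the Bézout bound: 1 ≤ 4 = deg(f)·deg(g), as expected for curves with no common component (the affine F_5-count falls short of the bound because intersections may lie at infinity, over extension fields, or carry multiplicity).


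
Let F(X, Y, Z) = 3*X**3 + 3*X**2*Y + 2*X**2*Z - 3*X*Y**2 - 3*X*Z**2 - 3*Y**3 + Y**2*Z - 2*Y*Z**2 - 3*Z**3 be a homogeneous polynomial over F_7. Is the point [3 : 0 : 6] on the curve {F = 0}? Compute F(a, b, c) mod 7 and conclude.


F(3,0,6) ≡ 1 (mod 7); P is NOT on the curve.

Evaluate F(3, 0, 6) term-by-term (mod 7).
  3*X**3 ↦ 3·27·1·1 = 81
  3*X**2*Y ↦ 3·9·0·1 = 0
  2*X**2*Z ↦ 2·9·1·6 = 108
  -3*X*Y**2 ↦ -3·3·0·1 = 0
  -3*X*Z**2 ↦ -3·3·1·36 = -324
  -3*Y**3 ↦ -3·1·0·1 = 0
  Y**2*Z ↦ 1·1·0·6 = 0
  -2*Y*Z**2 ↦ -2·1·0·36 = 0
  -3*Z**3 ↦ -3·1·1·216 = -648
Sum: F(3, 0, 6) = (81) + (0) + (108) + (0) + (-324) + (0) + (0) + (0) + (-648) = -783.
Reducing mod 7: -783 ≡ 1 (mod 7).
Since F(a, b, c) ≡ 1 ≠ 0 (mod 7), P does NOT lie on the curve.


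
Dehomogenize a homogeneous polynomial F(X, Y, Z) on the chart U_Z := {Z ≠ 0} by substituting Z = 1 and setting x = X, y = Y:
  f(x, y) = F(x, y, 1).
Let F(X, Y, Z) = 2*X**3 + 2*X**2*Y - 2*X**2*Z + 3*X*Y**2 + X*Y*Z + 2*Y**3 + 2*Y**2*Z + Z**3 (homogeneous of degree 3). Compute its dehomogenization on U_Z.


f(x, y) = 2*x**3 + 2*x**2*y - 2*x**2 + 3*x*y**2 + x*y + 2*y**3 + 2*y**2 + 1

On U_Z we set Z = 1. Each monomial c·X^i·Y^j·Z^k in F becomes c·x^i·y^j·1^k = c·x^i·y^j.
Substituting Z = 1: F(X, Y, 1) = 2*x**3 + 2*x**2*y - 2*x**2 + 3*x*y**2 + x*y + 2*y**3 + 2*y**2 + 1.
Note: deg(f) ≤ deg(F) = 3; strict inequality happens when F is divisible by Z (lost terms).


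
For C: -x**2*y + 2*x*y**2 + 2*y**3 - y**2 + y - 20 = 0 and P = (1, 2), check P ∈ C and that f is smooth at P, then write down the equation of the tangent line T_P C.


Tangent line at P: 4*x + 28*y - 60 = 0.

Step 1: f(1, 2) = 0, so P lies on C.
Step 2: partial derivatives
  f_x(x, y) = -2*x*y + 2*y**2, f_y(x, y) = -x**2 + 4*x*y + 6*y**2 - 2*y + 1.
  f_x(P) = 4, f_y(P) = 28 (gradient nonzero, so P is smooth).
Step 3: tangent line at P: 4·(x − 1) + 28·(y − 2) = 0.
Expanding: 4*x + 28*y - 60 = 0.


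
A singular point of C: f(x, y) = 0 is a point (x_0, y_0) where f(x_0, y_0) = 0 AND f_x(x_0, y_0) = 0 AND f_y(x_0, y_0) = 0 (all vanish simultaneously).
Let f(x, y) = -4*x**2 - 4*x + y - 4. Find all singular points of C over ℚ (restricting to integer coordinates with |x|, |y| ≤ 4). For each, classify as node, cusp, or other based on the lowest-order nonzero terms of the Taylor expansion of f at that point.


No singular points in the scanned grid; C is smooth there.

Compute partial derivatives:
  f_x = -8*x - 4.
  f_y = 1.
f_y = 1 is a nonzero constant, so f_y never vanishes: no point (x, y) can satisfy f = f_x = f_y = 0. In particular no (x, y) ∈ {−4, ..., 4}² is singular; the curve is smooth.


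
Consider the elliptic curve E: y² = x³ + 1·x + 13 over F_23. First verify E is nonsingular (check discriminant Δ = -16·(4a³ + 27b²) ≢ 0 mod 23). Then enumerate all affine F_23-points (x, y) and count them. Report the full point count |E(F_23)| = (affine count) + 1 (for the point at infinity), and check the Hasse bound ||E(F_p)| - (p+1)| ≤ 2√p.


Affine points = {(0, 6), (0, 17), (2, 0), (4, 9), (4, 14), (7, 8), (7, 15), (8, 2), (8, 21), (16, 10), (16, 13), (20, 11), (20, 12), (21, 7), (21, 16)}; affine count = 15; |E(F_23)| = 16.

Discriminant check: Δ ∝ 4a³ + 27b² = 4·1³ + 27·13² = 4·1 + 27·169 ≡ 13 (mod 23). Nonzero ⇒ E is nonsingular.
For each x ∈ F_23, compute rhs = x³ + 1·x + 13 mod 23, then count y ∈ F_23 with y² ≡ rhs.
  x = 0: rhs = 13, matching y values: 6, 17 (2 points).
  x = 1: rhs = 15, matching y values: none (0 points).
  x = 2: rhs = 0, matching y values: 0 (1 points).
  x = 3: rhs = 20, matching y values: none (0 points).
  x = 4: rhs = 12, matching y values: 9, 14 (2 points).
  x = 5: rhs = 5, matching y values: none (0 points).
  x = 6: rhs = 5, matching y values: none (0 points).
  x = 7: rhs = 18, matching y values: 8, 15 (2 points).
  x = 8: rhs = 4, matching y values: 2, 21 (2 points).
  x = 9: rhs = 15, matching y values: none (0 points).
  x = 10: rhs = 11, matching y values: none (0 points).
  x = 11: rhs = 21, matching y values: none (0 points).
  x = 12: rhs = 5, matching y values: none (0 points).
  x = 13: rhs = 15, matching y values: none (0 points).
  x = 14: rhs = 11, matching y values: none (0 points).
  x = 15: rhs = 22, matching y values: none (0 points).
  x = 16: rhs = 8, matching y values: 10, 13 (2 points).
  x = 17: rhs = 21, matching y values: none (0 points).
  x = 18: rhs = 21, matching y values: none (0 points).
  x = 19: rhs = 14, matching y values: none (0 points).
  x = 20: rhs = 6, matching y values: 11, 12 (2 points).
  x = 21: rhs = 3, matching y values: 7, 16 (2 points).
  x = 22: rhs = 11, matching y values: none (0 points).
Total affine count: 15.
Full point count |E(F_23)| = 15 + 1 = 16.
Hasse bound: |16 − (23+1)| = |-8| = 8 ≤ 2√23 ≈ 9.5917 ✓.


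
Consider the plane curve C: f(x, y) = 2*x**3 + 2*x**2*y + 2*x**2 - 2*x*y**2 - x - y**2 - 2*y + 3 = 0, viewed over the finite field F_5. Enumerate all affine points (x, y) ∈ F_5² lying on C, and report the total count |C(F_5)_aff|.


Affine F_5-points: {(0, 1), (0, 2), (2, 0), (4, 1), (4, 4)}; count = 5.

For each of the 25 pairs (x, y) ∈ F_5², evaluate f(x, y) mod 5. Record the zeros.
  x = 0: [0↦3, 1↦0, 2↦0, 3↦3, 4↦4]  zeros at y ∈ {1, 2}
  x = 1: [0↦1, 1↦3, 2↦4, 3↦4, 4↦3]  zeros at y ∈ ∅
  x = 2: [0↦0, 1↦1, 2↦2, 3↦3, 4↦4]  zeros at y ∈ {0}
  x = 3: [0↦2, 1↦1, 2↦1, 3↦2, 4↦4]  zeros at y ∈ ∅
  x = 4: [0↦4, 1↦0, 2↦3, 3↦3, 4↦0]  zeros at y ∈ {1, 4}
Collecting zeros: affine points = {(0, 1), (0, 2), (2, 0), (4, 1), (4, 4)}.
Total count |C(F_5)_aff| = 5.


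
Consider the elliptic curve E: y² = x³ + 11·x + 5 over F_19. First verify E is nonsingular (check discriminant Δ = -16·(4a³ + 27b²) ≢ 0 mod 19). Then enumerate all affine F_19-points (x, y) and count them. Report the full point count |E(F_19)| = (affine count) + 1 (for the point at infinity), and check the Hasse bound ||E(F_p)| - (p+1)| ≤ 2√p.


Affine points = {(0, 9), (0, 10), (1, 6), (1, 13), (2, 4), (2, 15), (7, 8), (7, 11), (8, 4), (8, 15), (9, 4), (9, 15), (15, 7), (15, 12)}; affine count = 14; |E(F_19)| = 15.

Discriminant check: Δ ∝ 4a³ + 27b² = 4·11³ + 27·5² = 4·1331 + 27·25 ≡ 14 (mod 19). Nonzero ⇒ E is nonsingular.
For each x ∈ F_19, compute rhs = x³ + 11·x + 5 mod 19, then count y ∈ F_19 with y² ≡ rhs.
  x = 0: rhs = 5, matching y values: 9, 10 (2 points).
  x = 1: rhs = 17, matching y values: 6, 13 (2 points).
  x = 2: rhs = 16, matching y values: 4, 15 (2 points).
  x = 3: rhs = 8, matching y values: none (0 points).
  x = 4: rhs = 18, matching y values: none (0 points).
  x = 5: rhs = 14, matching y values: none (0 points).
  x = 6: rhs = 2, matching y values: none (0 points).
  x = 7: rhs = 7, matching y values: 8, 11 (2 points).
  x = 8: rhs = 16, matching y values: 4, 15 (2 points).
  x = 9: rhs = 16, matching y values: 4, 15 (2 points).
  x = 10: rhs = 13, matching y values: none (0 points).
  x = 11: rhs = 13, matching y values: none (0 points).
  x = 12: rhs = 3, matching y values: none (0 points).
  x = 13: rhs = 8, matching y values: none (0 points).
  x = 14: rhs = 15, matching y values: none (0 points).
  x = 15: rhs = 11, matching y values: 7, 12 (2 points).
  x = 16: rhs = 2, matching y values: none (0 points).
  x = 17: rhs = 13, matching y values: none (0 points).
  x = 18: rhs = 12, matching y values: none (0 points).
Total affine count: 14.
Full point count |E(F_19)| = 14 + 1 = 15.
Hasse bound: |15 − (19+1)| = |-5| = 5 ≤ 2√19 ≈ 8.7178 ✓.


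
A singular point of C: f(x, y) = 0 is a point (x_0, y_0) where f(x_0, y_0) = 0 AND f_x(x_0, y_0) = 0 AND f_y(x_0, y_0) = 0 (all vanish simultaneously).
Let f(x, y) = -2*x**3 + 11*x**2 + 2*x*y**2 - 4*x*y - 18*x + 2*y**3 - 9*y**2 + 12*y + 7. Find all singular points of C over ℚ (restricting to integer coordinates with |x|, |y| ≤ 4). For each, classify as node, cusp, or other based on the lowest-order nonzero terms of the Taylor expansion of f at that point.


Singular points: {(2, 1)}; classification: node.

Compute partial derivatives:
  f_x = -6*x**2 + 22*x + 2*y**2 - 4*y - 18.
  f_y = 4*x*y - 4*x + 6*y**2 - 18*y + 12.
Scan x_0 ∈ {−4, ..., 4}. For each x_0, f_y(x_0, y) is a polynomial in y; find its integer roots y ∈ {−4, ..., 4}, then test f_x and f at those candidates.
  x = -4: f_y(-4, y) = 6*y**2 - 34*y + 28; vanishes at y ∈ {1}. (-4, 1): f_x = -204 ≠ 0.
  x = -3: f_y(-3, y) = 6*y**2 - 30*y + 24; vanishes at y ∈ {1, 4}. (-3, 1): f_x = -140 ≠ 0; (-3, 4): f_x = -122 ≠ 0.
  x = -2: f_y(-2, y) = 6*y**2 - 26*y + 20; vanishes at y ∈ {1}. (-2, 1): f_x = -88 ≠ 0.
  x = -1: f_y(-1, y) = 6*y**2 - 22*y + 16; vanishes at y ∈ {1}. (-1, 1): f_x = -48 ≠ 0.
  x = 0: f_y(0, y) = 6*y**2 - 18*y + 12; vanishes at y ∈ {1, 2}. (0, 1): f_x = -20 ≠ 0; (0, 2): f_x = -18 ≠ 0.
  x = 1: f_y(1, y) = 6*y**2 - 14*y + 8; vanishes at y ∈ {1}. (1, 1): f_x = -4 ≠ 0.
  x = 2: f_y(2, y) = 6*y**2 - 10*y + 4; vanishes at y ∈ {1}. (2, 1): f_x = 0, f = 0 — SINGULAR.
  x = 3: f_y(3, y) = 6*y**2 - 6*y; vanishes at y ∈ {0, 1}. (3, 0): f_x = -6 ≠ 0; (3, 1): f_x = -8 ≠ 0.
  x = 4: f_y(4, y) = 6*y**2 - 2*y - 4; vanishes at y ∈ {1}. (4, 1): f_x = -28 ≠ 0.
Only singular point on the grid: (2, 1).
Classify: substitute x = 2 + u, y = 1 + v and expand: f = -2*u**3 - u**2 + 2*u*v**2 + 2*v**3 + v**2.
No constant or linear terms (consistent with a singular point). Quadratic part: -u**2 + v**2. Cubic part: -2*u**3 + 2*u*v**2 + 2*v**3.
The quadratic part v**2 - u**2 = (v − u)(v + u) splits into two distinct linear factors, so there are two distinct tangent lines y − 1 = ±(x − 2) — this is a node (ordinary double point).
Classification: node.


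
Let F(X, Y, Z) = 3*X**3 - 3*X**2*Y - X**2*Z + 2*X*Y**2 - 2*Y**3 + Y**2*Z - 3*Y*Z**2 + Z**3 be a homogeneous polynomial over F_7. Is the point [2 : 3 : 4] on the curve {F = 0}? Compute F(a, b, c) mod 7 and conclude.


F(2,3,4) ≡ 1 (mod 7); P is NOT on the curve.

Evaluate F(2, 3, 4) term-by-term (mod 7).
  3*X**3 ↦ 3·8·1·1 = 24
  -3*X**2*Y ↦ -3·4·3·1 = -36
  -X**2*Z ↦ -1·4·1·4 = -16
  2*X*Y**2 ↦ 2·2·9·1 = 36
  -2*Y**3 ↦ -2·1·27·1 = -54
  Y**2*Z ↦ 1·1·9·4 = 36
  -3*Y*Z**2 ↦ -3·1·3·16 = -144
  Z**3 ↦ 1·1·1·64 = 64
Sum: F(2, 3, 4) = (24) + (-36) + (-16) + (36) + (-54) + (36) + (-144) + (64) = -90.
Reducing mod 7: -90 ≡ 1 (mod 7).
Since F(a, b, c) ≡ 1 ≠ 0 (mod 7), P does NOT lie on the curve.


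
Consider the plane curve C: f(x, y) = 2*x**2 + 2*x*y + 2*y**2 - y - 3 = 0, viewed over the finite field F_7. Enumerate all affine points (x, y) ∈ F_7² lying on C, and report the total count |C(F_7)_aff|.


Affine F_7-points: {(0, 5), (0, 6), (1, 4), (1, 6), (2, 4), (2, 5)}; count = 6.

For each of the 49 pairs (x, y) ∈ F_7², evaluate f(x, y) mod 7. Record the zeros.
  x = 0: [0↦4, 1↦5, 2↦3, 3↦5, 4↦4, 5↦0, 6↦0]  zeros at y ∈ {5, 6}
  x = 1: [0↦6, 1↦2, 2↦2, 3↦6, 4↦0, 5↦5, 6↦0]  zeros at y ∈ {4, 6}
  x = 2: [0↦5, 1↦3, 2↦5, 3↦4, 4↦0, 5↦0, 6↦4]  zeros at y ∈ {4, 5}
  x = 3: [0↦1, 1↦1, 2↦5, 3↦6, 4↦4, 5↦6, 6↦5]  zeros at y ∈ ∅
  x = 4: [0↦1, 1↦3, 2↦2, 3↦5, 4↦5, 5↦2, 6↦3]  zeros at y ∈ ∅
  x = 5: [0↦5, 1↦2, 2↦3, 3↦1, 4↦3, 5↦2, 6↦5]  zeros at y ∈ ∅
  x = 6: [0↦6, 1↦5, 2↦1, 3↦1, 4↦5, 5↦6, 6↦4]  zeros at y ∈ ∅
Collecting zeros: affine points = {(0, 5), (0, 6), (1, 4), (1, 6), (2, 4), (2, 5)}.
Total count |C(F_7)_aff| = 6.


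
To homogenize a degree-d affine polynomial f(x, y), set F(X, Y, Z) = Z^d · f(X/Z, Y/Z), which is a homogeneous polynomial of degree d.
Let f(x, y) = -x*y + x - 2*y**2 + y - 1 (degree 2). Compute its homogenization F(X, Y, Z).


F(X, Y, Z) = -X*Y + X*Z - 2*Y**2 + Y*Z - Z**2

deg(f) = 2.
Substitute x = X/Z, y = Y/Z into f, then multiply by Z^2.
  monomial -1·x^1·y^1 ↦ -1·X^1·Y^1·Z^0.
  monomial 1·x^1·y^0 ↦ 1·X^1·Y^0·Z^1.
  monomial -2·x^0·y^2 ↦ -2·X^0·Y^2·Z^0.
  monomial 1·x^0·y^1 ↦ 1·X^0·Y^1·Z^1.
  monomial -1·x^0·y^0 ↦ -1·X^0·Y^0·Z^2.
Collecting: F(X, Y, Z) = -X*Y + X*Z - 2*Y**2 + Y*Z - Z**2.


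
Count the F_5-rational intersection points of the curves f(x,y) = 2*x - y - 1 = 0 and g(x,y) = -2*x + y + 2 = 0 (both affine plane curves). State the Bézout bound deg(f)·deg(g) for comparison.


Common zeros: ∅; count = 0; Bézout bound = 1.

deg(f) = 1, deg(g) = 1, so Bézout bound = 1.
Scan x ∈ F_5. For each x, list the y ∈ F_5 with f(x, y) ≡ 0 and those with g(x, y) ≡ 0 (mod 5); the common zeros in that column are the intersection.
  x = 0: f ≡ 0 at y ∈ {4}; g ≡ 0 at y ∈ {3}; common: ∅.
  x = 1: f ≡ 0 at y ∈ {1}; g ≡ 0 at y ∈ {0}; common: ∅.
  x = 2: f ≡ 0 at y ∈ {3}; g ≡ 0 at y ∈ {2}; common: ∅.
  x = 3: f ≡ 0 at y ∈ {0}; g ≡ 0 at y ∈ {4}; common: ∅.
  x = 4: f ≡ 0 at y ∈ {2}; g ≡ 0 at y ∈ {1}; common: ∅.
Collecting: common zeros = ∅, so the count is 0.
Comparison with the Bézout bound: 0 ≤ 1 = deg(f)·deg(g), as expected for curves with no common component (the affine F_5-count falls short of the bound because intersections may lie at infinity, over extension fields, or carry multiplicity).


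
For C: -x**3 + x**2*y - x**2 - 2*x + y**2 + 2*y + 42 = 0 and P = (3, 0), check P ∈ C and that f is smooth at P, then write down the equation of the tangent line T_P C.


Tangent line at P: -35*x + 11*y + 105 = 0.

Step 1: f(3, 0) = 0, so P lies on C.
Step 2: partial derivatives
  f_x(x, y) = -3*x**2 + 2*x*y - 2*x - 2, f_y(x, y) = x**2 + 2*y + 2.
  f_x(P) = -35, f_y(P) = 11 (gradient nonzero, so P is smooth).
Step 3: tangent line at P: -35·(x − 3) + 11·(y − 0) = 0.
Expanding: -35*x + 11*y + 105 = 0.


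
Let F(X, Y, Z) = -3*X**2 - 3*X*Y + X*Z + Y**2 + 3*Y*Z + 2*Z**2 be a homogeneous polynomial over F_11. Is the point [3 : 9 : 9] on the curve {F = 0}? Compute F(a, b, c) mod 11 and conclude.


F(3,9,9) ≡ 9 (mod 11); P is NOT on the curve.

Evaluate F(3, 9, 9) term-by-term (mod 11).
  -3*X**2 ↦ -3·9·1·1 = -27
  -3*X*Y ↦ -3·3·9·1 = -81
  X*Z ↦ 1·3·1·9 = 27
  Y**2 ↦ 1·1·81·1 = 81
  3*Y*Z ↦ 3·1·9·9 = 243
  2*Z**2 ↦ 2·1·1·81 = 162
Sum: F(3, 9, 9) = (-27) + (-81) + (27) + (81) + (243) + (162) = 405.
Reducing mod 11: 405 ≡ 9 (mod 11).
Since F(a, b, c) ≡ 9 ≠ 0 (mod 11), P does NOT lie on the curve.


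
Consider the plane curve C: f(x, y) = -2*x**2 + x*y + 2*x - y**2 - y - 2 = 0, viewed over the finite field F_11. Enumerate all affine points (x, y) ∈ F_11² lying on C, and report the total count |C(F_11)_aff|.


Affine F_11-points: {(0, 4), (0, 6), (1, 3), (1, 8), (3, 4), (3, 9), (4, 6), (4, 8), (7, 3), (8, 9)}; count = 10.

For each of the 121 pairs (x, y) ∈ F_11², evaluate f(x, y) mod 11. Record the zeros.
  x = 0: [0↦9, 1↦7, 2↦3, 3↦8, 4↦0, 5↦1, 6↦0, 7↦8, 8↦3, 9↦7, 10↦9]  zeros at y ∈ {4, 6}
  x = 1: [0↦9, 1↦8, 2↦5, 3↦0, 4↦4, 5↦6, 6↦6, 7↦4, 8↦0, 9↦5, 10↦8]  zeros at y ∈ {3, 8}
  x = 2: [0↦5, 1↦5, 2↦3, 3↦10, 4↦4, 5↦7, 6↦8, 7↦7, 8↦4, 9↦10, 10↦3]  zeros at y ∈ ∅
  x = 3: [0↦8, 1↦9, 2↦8, 3↦5, 4↦0, 5↦4, 6↦6, 7↦6, 8↦4, 9↦0, 10↦5]  zeros at y ∈ {4, 9}
  x = 4: [0↦7, 1↦9, 2↦9, 3↦7, 4↦3, 5↦8, 6↦0, 7↦1, 8↦0, 9↦8, 10↦3]  zeros at y ∈ {6, 8}
  x = 5: [0↦2, 1↦5, 2↦6, 3↦5, 4↦2, 5↦8, 6↦1, 7↦3, 8↦3, 9↦1, 10↦8]  zeros at y ∈ ∅
  x = 6: [0↦4, 1↦8, 2↦10, 3↦10, 4↦8, 5↦4, 6↦9, 7↦1, 8↦2, 9↦1, 10↦9]  zeros at y ∈ ∅
  x = 7: [0↦2, 1↦7, 2↦10, 3↦0, 4↦10, 5↦7, 6↦2, 7↦6, 8↦8, 9↦8, 10↦6]  zeros at y ∈ {3}
  x = 8: [0↦7, 1↦2, 2↦6, 3↦8, 4↦8, 5↦6, 6↦2, 7↦7, 8↦10, 9↦0, 10↦10]  zeros at y ∈ {9}
  x = 9: [0↦8, 1↦4, 2↦9, 3↦1, 4↦2, 5↦1, 6↦9, 7↦4, 8↦8, 9↦10, 10↦10]  zeros at y ∈ ∅
  x = 10: [0↦5, 1↦2, 2↦8, 3↦1, 4↦3, 5↦3, 6↦1, 7↦8, 8↦2, 9↦5, 10↦6]  zeros at y ∈ ∅
Collecting zeros: affine points = {(0, 4), (0, 6), (1, 3), (1, 8), (3, 4), (3, 9), (4, 6), (4, 8), (7, 3), (8, 9)}.
Total count |C(F_11)_aff| = 10.


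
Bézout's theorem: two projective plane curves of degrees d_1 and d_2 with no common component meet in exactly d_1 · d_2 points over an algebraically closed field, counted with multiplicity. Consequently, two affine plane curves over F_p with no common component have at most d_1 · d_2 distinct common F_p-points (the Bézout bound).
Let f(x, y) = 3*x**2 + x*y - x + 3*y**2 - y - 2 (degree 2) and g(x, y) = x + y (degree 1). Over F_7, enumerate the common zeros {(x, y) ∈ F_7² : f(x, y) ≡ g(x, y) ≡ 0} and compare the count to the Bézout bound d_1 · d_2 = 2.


Common zeros: ∅; count = 0; Bézout bound = 2.

deg(f) = 2, deg(g) = 1, so Bézout bound = 2.
Scan x ∈ F_7. For each x, list the y ∈ F_7 with f(x, y) ≡ 0 and those with g(x, y) ≡ 0 (mod 7); the common zeros in that column are the intersection.
  x = 0: f ≡ 0 at y ∈ {1, 4}; g ≡ 0 at y ∈ {0}; common: ∅.
  x = 1: f ≡ 0 at y ∈ {0}; g ≡ 0 at y ∈ {6}; common: ∅.
  x = 2: f ≡ 0 at y ∈ ∅; g ≡ 0 at y ∈ {5}; common: ∅.
  x = 3: f ≡ 0 at y ∈ ∅; g ≡ 0 at y ∈ {4}; common: ∅.
  x = 4: f ≡ 0 at y ∈ {0, 6}; g ≡ 0 at y ∈ {3}; common: ∅.
  x = 5: f ≡ 0 at y ∈ ∅; g ≡ 0 at y ∈ {2}; common: ∅.
  x = 6: f ≡ 0 at y ∈ {4, 6}; g ≡ 0 at y ∈ {1}; common: ∅.
Collecting: common zeros = ∅, so the count is 0.
Comparison with the Bézout bound: 0 ≤ 2 = deg(f)·deg(g), as expected for curves with no common component (the affine F_7-count falls short of the bound because intersections may lie at infinity, over extension fields, or carry multiplicity).


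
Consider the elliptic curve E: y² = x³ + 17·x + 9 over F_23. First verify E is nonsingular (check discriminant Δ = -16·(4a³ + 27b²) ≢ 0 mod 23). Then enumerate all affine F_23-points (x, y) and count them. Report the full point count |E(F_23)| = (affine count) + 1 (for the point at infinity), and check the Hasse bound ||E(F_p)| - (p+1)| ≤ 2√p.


Affine points = {(0, 3), (0, 20), (1, 2), (1, 21), (3, 8), (3, 15), (4, 7), (4, 16), (5, 9), (5, 14), (8, 6), (8, 17), (10, 11), (10, 12), (11, 3), (11, 20), (12, 3), (12, 20), (13, 9), (13, 14), (14, 1), (14, 22), (17, 6), (17, 17), (18, 11), (18, 12), (20, 0), (21, 6), (21, 17)}; affine count = 29; |E(F_23)| = 30.

Discriminant check: Δ ∝ 4a³ + 27b² = 4·17³ + 27·9² = 4·4913 + 27·81 ≡ 12 (mod 23). Nonzero ⇒ E is nonsingular.
For each x ∈ F_23, compute rhs = x³ + 17·x + 9 mod 23, then count y ∈ F_23 with y² ≡ rhs.
  x = 0: rhs = 9, matching y values: 3, 20 (2 points).
  x = 1: rhs = 4, matching y values: 2, 21 (2 points).
  x = 2: rhs = 5, matching y values: none (0 points).
  x = 3: rhs = 18, matching y values: 8, 15 (2 points).
  x = 4: rhs = 3, matching y values: 7, 16 (2 points).
  x = 5: rhs = 12, matching y values: 9, 14 (2 points).
  x = 6: rhs = 5, matching y values: none (0 points).
  x = 7: rhs = 11, matching y values: none (0 points).
  x = 8: rhs = 13, matching y values: 6, 17 (2 points).
  x = 9: rhs = 17, matching y values: none (0 points).
  x = 10: rhs = 6, matching y values: 11, 12 (2 points).
  x = 11: rhs = 9, matching y values: 3, 20 (2 points).
  x = 12: rhs = 9, matching y values: 3, 20 (2 points).
  x = 13: rhs = 12, matching y values: 9, 14 (2 points).
  x = 14: rhs = 1, matching y values: 1, 22 (2 points).
  x = 15: rhs = 5, matching y values: none (0 points).
  x = 16: rhs = 7, matching y values: none (0 points).
  x = 17: rhs = 13, matching y values: 6, 17 (2 points).
  x = 18: rhs = 6, matching y values: 11, 12 (2 points).
  x = 19: rhs = 15, matching y values: none (0 points).
  x = 20: rhs = 0, matching y values: 0 (1 points).
  x = 21: rhs = 13, matching y values: 6, 17 (2 points).
  x = 22: rhs = 14, matching y values: none (0 points).
Total affine count: 29.
Full point count |E(F_23)| = 29 + 1 = 30.
Hasse bound: |30 − (23+1)| = |6| = 6 ≤ 2√23 ≈ 9.5917 ✓.


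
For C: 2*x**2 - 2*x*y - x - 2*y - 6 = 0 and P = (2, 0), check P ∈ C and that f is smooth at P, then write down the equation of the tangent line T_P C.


Tangent line at P: 7*x - 6*y - 14 = 0.

Step 1: f(2, 0) = 0, so P lies on C.
Step 2: partial derivatives
  f_x(x, y) = 4*x - 2*y - 1, f_y(x, y) = -2*x - 2.
  f_x(P) = 7, f_y(P) = -6 (gradient nonzero, so P is smooth).
Step 3: tangent line at P: 7·(x − 2) + -6·(y − 0) = 0.
Expanding: 7*x - 6*y - 14 = 0.


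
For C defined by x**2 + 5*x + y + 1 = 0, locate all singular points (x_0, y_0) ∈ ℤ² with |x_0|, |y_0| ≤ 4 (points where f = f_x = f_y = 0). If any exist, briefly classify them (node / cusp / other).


No singular points in the scanned grid; C is smooth there.

Compute partial derivatives:
  f_x = 2*x + 5.
  f_y = 1.
f_y = 1 is a nonzero constant, so f_y never vanishes: no point (x, y) can satisfy f = f_x = f_y = 0. In particular no (x, y) ∈ {−4, ..., 4}² is singular; the curve is smooth.


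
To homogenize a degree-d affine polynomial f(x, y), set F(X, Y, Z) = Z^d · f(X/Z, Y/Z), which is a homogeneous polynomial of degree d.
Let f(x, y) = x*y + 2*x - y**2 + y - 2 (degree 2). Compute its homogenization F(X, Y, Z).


F(X, Y, Z) = X*Y + 2*X*Z - Y**2 + Y*Z - 2*Z**2

deg(f) = 2.
Substitute x = X/Z, y = Y/Z into f, then multiply by Z^2.
  monomial 1·x^1·y^1 ↦ 1·X^1·Y^1·Z^0.
  monomial 2·x^1·y^0 ↦ 2·X^1·Y^0·Z^1.
  monomial -1·x^0·y^2 ↦ -1·X^0·Y^2·Z^0.
  monomial 1·x^0·y^1 ↦ 1·X^0·Y^1·Z^1.
  monomial -2·x^0·y^0 ↦ -2·X^0·Y^0·Z^2.
Collecting: F(X, Y, Z) = X*Y + 2*X*Z - Y**2 + Y*Z - 2*Z**2.


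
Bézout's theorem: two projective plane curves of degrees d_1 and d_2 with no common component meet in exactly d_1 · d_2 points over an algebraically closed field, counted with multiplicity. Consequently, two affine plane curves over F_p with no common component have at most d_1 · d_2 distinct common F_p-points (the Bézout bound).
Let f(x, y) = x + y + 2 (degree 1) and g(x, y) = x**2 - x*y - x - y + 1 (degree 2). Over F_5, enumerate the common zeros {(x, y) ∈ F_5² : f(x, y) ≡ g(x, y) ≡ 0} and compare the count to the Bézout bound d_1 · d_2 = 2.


Common zeros: {(2, 1)}; count = 1; Bézout bound = 2.

deg(f) = 1, deg(g) = 2, so Bézout bound = 2.
Scan x ∈ F_5. For each x, list the y ∈ F_5 with f(x, y) ≡ 0 and those with g(x, y) ≡ 0 (mod 5); the common zeros in that column are the intersection.
  x = 0: f ≡ 0 at y ∈ {3}; g ≡ 0 at y ∈ {1}; common: ∅.
  x = 1: f ≡ 0 at y ∈ {2}; g ≡ 0 at y ∈ {3}; common: ∅.
  x = 2: f ≡ 0 at y ∈ {1}; g ≡ 0 at y ∈ {1}; common: {1}.
  x = 3: f ≡ 0 at y ∈ {0}; g ≡ 0 at y ∈ {3}; common: ∅.
  x = 4: f ≡ 0 at y ∈ {4}; g ≡ 0 at y ∈ ∅; common: ∅.
Collecting: common zeros = {(2, 1)}, so the count is 1.
Comparison with the Bézout bound: 1 ≤ 2 = deg(f)·deg(g), as expected for curves with no common component (the affine F_5-count falls short of the bound because intersections may lie at infinity, over extension fields, or carry multiplicity).


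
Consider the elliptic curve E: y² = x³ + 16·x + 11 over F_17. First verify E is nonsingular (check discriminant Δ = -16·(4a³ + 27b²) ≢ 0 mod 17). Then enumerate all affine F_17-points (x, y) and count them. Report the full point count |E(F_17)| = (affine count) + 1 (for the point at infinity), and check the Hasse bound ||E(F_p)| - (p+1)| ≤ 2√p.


Affine points = {(2, 0), (3, 1), (3, 16), (6, 0), (9, 0), (10, 7), (10, 10), (13, 6), (13, 11), (14, 2), (14, 15)}; affine count = 11; |E(F_17)| = 12.

Discriminant check: Δ ∝ 4a³ + 27b² = 4·16³ + 27·11² = 4·4096 + 27·121 ≡ 16 (mod 17). Nonzero ⇒ E is nonsingular.
For each x ∈ F_17, compute rhs = x³ + 16·x + 11 mod 17, then count y ∈ F_17 with y² ≡ rhs.
  x = 0: rhs = 11, matching y values: none (0 points).
  x = 1: rhs = 11, matching y values: none (0 points).
  x = 2: rhs = 0, matching y values: 0 (1 points).
  x = 3: rhs = 1, matching y values: 1, 16 (2 points).
  x = 4: rhs = 3, matching y values: none (0 points).
  x = 5: rhs = 12, matching y values: none (0 points).
  x = 6: rhs = 0, matching y values: 0 (1 points).
  x = 7: rhs = 7, matching y values: none (0 points).
  x = 8: rhs = 5, matching y values: none (0 points).
  x = 9: rhs = 0, matching y values: 0 (1 points).
  x = 10: rhs = 15, matching y values: 7, 10 (2 points).
  x = 11: rhs = 5, matching y values: none (0 points).
  x = 12: rhs = 10, matching y values: none (0 points).
  x = 13: rhs = 2, matching y values: 6, 11 (2 points).
  x = 14: rhs = 4, matching y values: 2, 15 (2 points).
  x = 15: rhs = 5, matching y values: none (0 points).
  x = 16: rhs = 11, matching y values: none (0 points).
Total affine count: 11.
Full point count |E(F_17)| = 11 + 1 = 12.
Hasse bound: |12 − (17+1)| = |-6| = 6 ≤ 2√17 ≈ 8.2462 ✓.


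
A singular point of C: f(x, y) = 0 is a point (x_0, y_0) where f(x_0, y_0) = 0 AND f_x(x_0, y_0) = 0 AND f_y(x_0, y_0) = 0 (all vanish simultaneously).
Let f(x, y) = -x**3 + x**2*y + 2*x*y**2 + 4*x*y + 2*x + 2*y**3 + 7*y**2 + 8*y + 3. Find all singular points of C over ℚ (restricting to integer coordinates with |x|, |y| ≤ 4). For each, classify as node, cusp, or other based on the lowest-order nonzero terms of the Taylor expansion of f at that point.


Singular points: {(0, -1)}; classification: node.

Compute partial derivatives:
  f_x = -3*x**2 + 2*x*y + 2*y**2 + 4*y + 2.
  f_y = x**2 + 4*x*y + 4*x + 6*y**2 + 14*y + 8.
Scan x_0 ∈ {−4, ..., 4}. For each x_0, f_y(x_0, y) is a polynomial in y; find its integer roots y ∈ {−4, ..., 4}, then test f_x and f at those candidates.
  x = -4: f_y(-4, y) = 6*y**2 - 2*y + 8; no integer root y with |y| ≤ 4.
  x = -3: f_y(-3, y) = 6*y**2 + 2*y + 5; no integer root y with |y| ≤ 4.
  x = -2: f_y(-2, y) = 6*y**2 + 6*y + 4; no integer root y with |y| ≤ 4.
  x = -1: f_y(-1, y) = 6*y**2 + 10*y + 5; no integer root y with |y| ≤ 4.
  x = 0: f_y(0, y) = 6*y**2 + 14*y + 8; vanishes at y ∈ {-1}. (0, -1): f_x = 0, f = 0 — SINGULAR.
  x = 1: f_y(1, y) = 6*y**2 + 18*y + 13; no integer root y with |y| ≤ 4.
  x = 2: f_y(2, y) = 6*y**2 + 22*y + 20; vanishes at y ∈ {-2}. (2, -2): f_x = -18 ≠ 0.
  x = 3: f_y(3, y) = 6*y**2 + 26*y + 29; no integer root y with |y| ≤ 4.
  x = 4: f_y(4, y) = 6*y**2 + 30*y + 40; no integer root y with |y| ≤ 4.
Only singular point on the grid: (0, -1).
Classify: substitute x = 0 + u, y = -1 + v and expand: f = -u**3 + u**2*v - u**2 + 2*u*v**2 + 2*v**3 + v**2.
No constant or linear terms (consistent with a singular point). Quadratic part: -u**2 + v**2. Cubic part: -u**3 + u**2*v + 2*u*v**2 + 2*v**3.
The quadratic part v**2 - u**2 = (v − u)(v + u) splits into two distinct linear factors, so there are two distinct tangent lines y − -1 = ±(x − 0) — this is a node (ordinary double point).
Classification: node.


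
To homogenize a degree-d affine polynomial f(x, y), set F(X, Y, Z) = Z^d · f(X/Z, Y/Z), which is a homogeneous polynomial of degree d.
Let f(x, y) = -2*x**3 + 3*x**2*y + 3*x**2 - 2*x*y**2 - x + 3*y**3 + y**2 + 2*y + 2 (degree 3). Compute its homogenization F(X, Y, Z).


F(X, Y, Z) = -2*X**3 + 3*X**2*Y + 3*X**2*Z - 2*X*Y**2 - X*Z**2 + 3*Y**3 + Y**2*Z + 2*Y*Z**2 + 2*Z**3

deg(f) = 3.
Substitute x = X/Z, y = Y/Z into f, then multiply by Z^3.
  monomial -2·x^3·y^0 ↦ -2·X^3·Y^0·Z^0.
  monomial 3·x^2·y^1 ↦ 3·X^2·Y^1·Z^0.
  monomial 3·x^2·y^0 ↦ 3·X^2·Y^0·Z^1.
  monomial -2·x^1·y^2 ↦ -2·X^1·Y^2·Z^0.
  monomial -1·x^1·y^0 ↦ -1·X^1·Y^0·Z^2.
  monomial 3·x^0·y^3 ↦ 3·X^0·Y^3·Z^0.
  monomial 1·x^0·y^2 ↦ 1·X^0·Y^2·Z^1.
  monomial 2·x^0·y^1 ↦ 2·X^0·Y^1·Z^2.
  monomial 2·x^0·y^0 ↦ 2·X^0·Y^0·Z^3.
Collecting: F(X, Y, Z) = -2*X**3 + 3*X**2*Y + 3*X**2*Z - 2*X*Y**2 - X*Z**2 + 3*Y**3 + Y**2*Z + 2*Y*Z**2 + 2*Z**3.


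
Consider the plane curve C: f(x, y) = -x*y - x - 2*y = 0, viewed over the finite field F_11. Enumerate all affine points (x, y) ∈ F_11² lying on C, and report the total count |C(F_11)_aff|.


Affine F_11-points: {(0, 0), (1, 7), (2, 5), (3, 6), (4, 3), (5, 4), (6, 2), (7, 9), (8, 8), (10, 1)}; count = 10.

For each of the 121 pairs (x, y) ∈ F_11², evaluate f(x, y) mod 11. Record the zeros.
  x = 0: [0↦0, 1↦9, 2↦7, 3↦5, 4↦3, 5↦1, 6↦10, 7↦8, 8↦6, 9↦4, 10↦2]  zeros at y ∈ {0}
  x = 1: [0↦10, 1↦7, 2↦4, 3↦1, 4↦9, 5↦6, 6↦3, 7↦0, 8↦8, 9↦5, 10↦2]  zeros at y ∈ {7}
  x = 2: [0↦9, 1↦5, 2↦1, 3↦8, 4↦4, 5↦0, 6↦7, 7↦3, 8↦10, 9↦6, 10↦2]  zeros at y ∈ {5}
  x = 3: [0↦8, 1↦3, 2↦9, 3↦4, 4↦10, 5↦5, 6↦0, 7↦6, 8↦1, 9↦7, 10↦2]  zeros at y ∈ {6}
  x = 4: [0↦7, 1↦1, 2↦6, 3↦0, 4↦5, 5↦10, 6↦4, 7↦9, 8↦3, 9↦8, 10↦2]  zeros at y ∈ {3}
  x = 5: [0↦6, 1↦10, 2↦3, 3↦7, 4↦0, 5↦4, 6↦8, 7↦1, 8↦5, 9↦9, 10↦2]  zeros at y ∈ {4}
  x = 6: [0↦5, 1↦8, 2↦0, 3↦3, 4↦6, 5↦9, 6↦1, 7↦4, 8↦7, 9↦10, 10↦2]  zeros at y ∈ {2}
  x = 7: [0↦4, 1↦6, 2↦8, 3↦10, 4↦1, 5↦3, 6↦5, 7↦7, 8↦9, 9↦0, 10↦2]  zeros at y ∈ {9}
  x = 8: [0↦3, 1↦4, 2↦5, 3↦6, 4↦7, 5↦8, 6↦9, 7↦10, 8↦0, 9↦1, 10↦2]  zeros at y ∈ {8}
  x = 9: [0↦2, 1↦2, 2↦2, 3↦2, 4↦2, 5↦2, 6↦2, 7↦2, 8↦2, 9↦2, 10↦2]  zeros at y ∈ ∅
  x = 10: [0↦1, 1↦0, 2↦10, 3↦9, 4↦8, 5↦7, 6↦6, 7↦5, 8↦4, 9↦3, 10↦2]  zeros at y ∈ {1}
Collecting zeros: affine points = {(0, 0), (1, 7), (2, 5), (3, 6), (4, 3), (5, 4), (6, 2), (7, 9), (8, 8), (10, 1)}.
Total count |C(F_11)_aff| = 10.


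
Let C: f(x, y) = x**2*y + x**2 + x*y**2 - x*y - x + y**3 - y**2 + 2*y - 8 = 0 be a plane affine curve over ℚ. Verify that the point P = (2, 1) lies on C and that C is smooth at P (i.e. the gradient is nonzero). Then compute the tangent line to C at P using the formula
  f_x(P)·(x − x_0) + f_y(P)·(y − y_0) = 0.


Tangent line at P: 7*x + 9*y - 23 = 0.

Step 1: f(2, 1) = 0, so P lies on C.
Step 2: partial derivatives
  f_x(x, y) = 2*x*y + 2*x + y**2 - y - 1, f_y(x, y) = x**2 + 2*x*y - x + 3*y**2 - 2*y + 2.
  f_x(P) = 7, f_y(P) = 9 (gradient nonzero, so P is smooth).
Step 3: tangent line at P: 7·(x − 2) + 9·(y − 1) = 0.
Expanding: 7*x + 9*y - 23 = 0.


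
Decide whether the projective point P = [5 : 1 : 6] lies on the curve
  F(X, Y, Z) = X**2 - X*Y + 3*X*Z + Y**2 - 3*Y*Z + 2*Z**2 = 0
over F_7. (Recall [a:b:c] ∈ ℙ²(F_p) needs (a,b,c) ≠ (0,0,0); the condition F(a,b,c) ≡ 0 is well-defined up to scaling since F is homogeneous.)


F(5,1,6) ≡ 4 (mod 7); P is NOT on the curve.

Evaluate F(5, 1, 6) term-by-term (mod 7).
  X**2 ↦ 1·25·1·1 = 25
  -X*Y ↦ -1·5·1·1 = -5
  3*X*Z ↦ 3·5·1·6 = 90
  Y**2 ↦ 1·1·1·1 = 1
  -3*Y*Z ↦ -3·1·1·6 = -18
  2*Z**2 ↦ 2·1·1·36 = 72
Sum: F(5, 1, 6) = (25) + (-5) + (90) + (1) + (-18) + (72) = 165.
Reducing mod 7: 165 ≡ 4 (mod 7).
Since F(a, b, c) ≡ 4 ≠ 0 (mod 7), P does NOT lie on the curve.


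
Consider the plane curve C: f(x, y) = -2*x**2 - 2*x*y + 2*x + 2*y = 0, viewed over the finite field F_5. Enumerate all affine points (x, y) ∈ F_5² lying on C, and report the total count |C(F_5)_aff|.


Affine F_5-points: {(0, 0), (1, 0), (1, 1), (1, 2), (1, 3), (1, 4), (2, 3), (3, 2), (4, 1)}; count = 9.

For each of the 25 pairs (x, y) ∈ F_5², evaluate f(x, y) mod 5. Record the zeros.
  x = 0: [0↦0, 1↦2, 2↦4, 3↦1, 4↦3]  zeros at y ∈ {0}
  x = 1: [0↦0, 1↦0, 2↦0, 3↦0, 4↦0]  zeros at y ∈ {0, 1, 2, 3, 4}
  x = 2: [0↦1, 1↦4, 2↦2, 3↦0, 4↦3]  zeros at y ∈ {3}
  x = 3: [0↦3, 1↦4, 2↦0, 3↦1, 4↦2]  zeros at y ∈ {2}
  x = 4: [0↦1, 1↦0, 2↦4, 3↦3, 4↦2]  zeros at y ∈ {1}
Collecting zeros: affine points = {(0, 0), (1, 0), (1, 1), (1, 2), (1, 3), (1, 4), (2, 3), (3, 2), (4, 1)}.
Total count |C(F_5)_aff| = 9.


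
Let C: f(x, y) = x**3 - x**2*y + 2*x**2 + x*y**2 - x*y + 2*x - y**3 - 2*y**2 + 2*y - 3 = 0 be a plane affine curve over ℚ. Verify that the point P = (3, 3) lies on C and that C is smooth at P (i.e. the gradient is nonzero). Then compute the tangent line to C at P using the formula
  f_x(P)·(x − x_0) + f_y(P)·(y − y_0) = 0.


Tangent line at P: 29*x - 31*y + 6 = 0.

Step 1: f(3, 3) = 0, so P lies on C.
Step 2: partial derivatives
  f_x(x, y) = 3*x**2 - 2*x*y + 4*x + y**2 - y + 2, f_y(x, y) = -x**2 + 2*x*y - x - 3*y**2 - 4*y + 2.
  f_x(P) = 29, f_y(P) = -31 (gradient nonzero, so P is smooth).
Step 3: tangent line at P: 29·(x − 3) + -31·(y − 3) = 0.
Expanding: 29*x - 31*y + 6 = 0.


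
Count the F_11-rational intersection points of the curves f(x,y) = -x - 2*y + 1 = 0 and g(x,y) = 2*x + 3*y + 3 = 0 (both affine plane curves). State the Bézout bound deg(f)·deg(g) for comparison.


Common zeros: {(2, 5)}; count = 1; Bézout bound = 1.

deg(f) = 1, deg(g) = 1, so Bézout bound = 1.
Scan x ∈ F_11. For each x, list the y ∈ F_11 with f(x, y) ≡ 0 and those with g(x, y) ≡ 0 (mod 11); the common zeros in that column are the intersection.
  x = 0: f ≡ 0 at y ∈ {6}; g ≡ 0 at y ∈ {10}; common: ∅.
  x = 1: f ≡ 0 at y ∈ {0}; g ≡ 0 at y ∈ {2}; common: ∅.
  x = 2: f ≡ 0 at y ∈ {5}; g ≡ 0 at y ∈ {5}; common: {5}.
  x = 3: f ≡ 0 at y ∈ {10}; g ≡ 0 at y ∈ {8}; common: ∅.
  x = 4: f ≡ 0 at y ∈ {4}; g ≡ 0 at y ∈ {0}; common: ∅.
  x = 5: f ≡ 0 at y ∈ {9}; g ≡ 0 at y ∈ {3}; common: ∅.
  x = 6: f ≡ 0 at y ∈ {3}; g ≡ 0 at y ∈ {6}; common: ∅.
  x = 7: f ≡ 0 at y ∈ {8}; g ≡ 0 at y ∈ {9}; common: ∅.
  x = 8: f ≡ 0 at y ∈ {2}; g ≡ 0 at y ∈ {1}; common: ∅.
  x = 9: f ≡ 0 at y ∈ {7}; g ≡ 0 at y ∈ {4}; common: ∅.
  x = 10: f ≡ 0 at y ∈ {1}; g ≡ 0 at y ∈ {7}; common: ∅.
Collecting: common zeros = {(2, 5)}, so the count is 1.
Comparison with the Bézout bound: 1 ≤ 1 = deg(f)·deg(g), as expected for curves with no common component (the bound is attained).


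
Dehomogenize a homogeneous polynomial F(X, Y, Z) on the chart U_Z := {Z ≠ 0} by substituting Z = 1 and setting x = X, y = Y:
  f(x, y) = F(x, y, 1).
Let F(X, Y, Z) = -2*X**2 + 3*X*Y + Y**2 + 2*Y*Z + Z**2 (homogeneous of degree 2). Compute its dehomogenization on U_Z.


f(x, y) = -2*x**2 + 3*x*y + y**2 + 2*y + 1

On U_Z we set Z = 1. Each monomial c·X^i·Y^j·Z^k in F becomes c·x^i·y^j·1^k = c·x^i·y^j.
Substituting Z = 1: F(X, Y, 1) = -2*x**2 + 3*x*y + y**2 + 2*y + 1.
Note: deg(f) ≤ deg(F) = 2; strict inequality happens when F is divisible by Z (lost terms).


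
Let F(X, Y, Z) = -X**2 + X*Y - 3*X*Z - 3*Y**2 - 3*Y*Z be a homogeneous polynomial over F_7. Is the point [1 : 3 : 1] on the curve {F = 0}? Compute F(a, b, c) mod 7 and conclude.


F(1,3,1) ≡ 5 (mod 7); P is NOT on the curve.

Evaluate F(1, 3, 1) term-by-term (mod 7).
  -X**2 ↦ -1·1·1·1 = -1
  X*Y ↦ 1·1·3·1 = 3
  -3*X*Z ↦ -3·1·1·1 = -3
  -3*Y**2 ↦ -3·1·9·1 = -27
  -3*Y*Z ↦ -3·1·3·1 = -9
Sum: F(1, 3, 1) = (-1) + (3) + (-3) + (-27) + (-9) = -37.
Reducing mod 7: -37 ≡ 5 (mod 7).
Since F(a, b, c) ≡ 5 ≠ 0 (mod 7), P does NOT lie on the curve.
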